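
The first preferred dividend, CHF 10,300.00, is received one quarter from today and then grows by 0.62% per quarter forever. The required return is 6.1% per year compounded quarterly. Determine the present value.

CHF 1,138,121.55

Periodic rate r = 0.061/4 per quarter.
Growing perpetuity (Gordon): PV = PMT₁ / (r − g) = 10,300 / (r − 0.0062) = CHF 1,138,121.55.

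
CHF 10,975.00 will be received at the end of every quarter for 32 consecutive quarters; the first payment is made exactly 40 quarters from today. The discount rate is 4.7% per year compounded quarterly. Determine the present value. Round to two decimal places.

Ordinary annuity of 32 payments, first payment at period 40.
Periodic rate r = 0.047/4 per quarter; n is counted in quarters.
The ordinary-annuity PV formula values the stream one period before the first payment (period 39); discount that back 39 periods:
PV₀ = 10,975 × [1 − (1+r)^−32] / r × (1+r)^−39 = CHF 184,720.17

CHF 184,720.17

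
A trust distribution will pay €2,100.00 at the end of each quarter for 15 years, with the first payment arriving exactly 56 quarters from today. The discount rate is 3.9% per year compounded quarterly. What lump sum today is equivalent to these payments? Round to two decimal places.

€55,744.16

Ordinary annuity of 60 payments, first payment at period 56.
Periodic rate r = 0.039/4 per quarter; n is counted in quarters.
The ordinary-annuity PV formula values the stream one period before the first payment (period 55); discount that back 55 periods:
PV₀ = 2,100 × [1 − (1+r)^−60] / r × (1+r)^−55 = €55,744.16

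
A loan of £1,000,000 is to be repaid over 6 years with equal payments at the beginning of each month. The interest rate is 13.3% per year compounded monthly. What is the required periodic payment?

£20,011.00

Level annuity due; solve PV = PMT × [(1 − (1+r)^−n)/r] × (1+r) for PMT.
Periodic rate r = 0.133/12 per month; n is counted in months.
With n = 72: PMT = 1,000,000 / ([(1 − (1+r)^−n)/r] × (1+r)) = £20,011.00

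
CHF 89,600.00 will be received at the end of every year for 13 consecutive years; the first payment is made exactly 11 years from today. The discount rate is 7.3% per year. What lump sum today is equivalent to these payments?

CHF 363,951.41

Ordinary annuity of 13 payments, first payment at period 11.
Periodic rate r = 0.073 per year.
The ordinary-annuity PV formula values the stream one period before the first payment (period 10); discount that back 10 periods:
PV₀ = 89,600 × [1 − (1+r)^−13] / r × (1+r)^−10 = CHF 363,951.41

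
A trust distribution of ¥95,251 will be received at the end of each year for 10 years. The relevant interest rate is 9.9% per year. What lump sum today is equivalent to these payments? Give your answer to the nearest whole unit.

This is an ordinary annuity: 10 payments of ¥95,251 at the end of each year.
Periodic rate r = 0.099 per year.
PV = PMT × [(1 − (1+r)^−n)/r] = 95,251 × [1 − (1+r)^−10] / r = ¥587,799

¥587,799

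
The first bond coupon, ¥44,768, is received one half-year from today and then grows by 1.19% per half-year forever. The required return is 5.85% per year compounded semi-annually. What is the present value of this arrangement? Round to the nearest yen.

Periodic rate r = 0.0585/2 per half-year.
Growing perpetuity (Gordon): PV = PMT₁ / (r − g) = 44,768 / (r − 0.0119) = ¥2,580,288.

¥2,580,288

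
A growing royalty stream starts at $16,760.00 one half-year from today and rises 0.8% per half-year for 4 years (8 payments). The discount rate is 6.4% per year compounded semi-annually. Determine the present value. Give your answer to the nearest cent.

$119,825.22

Periodic rate r = 0.064/2 per half-year; n is counted in half-years.
Growing ordinary annuity: PV = PMT₁ × [1 − ((1+g)/(1+r))^n] / (r − g) = 16,760 × [1 − ((1+0.008)/(1+r))^8] / (r − 0.008) = $119,825.22.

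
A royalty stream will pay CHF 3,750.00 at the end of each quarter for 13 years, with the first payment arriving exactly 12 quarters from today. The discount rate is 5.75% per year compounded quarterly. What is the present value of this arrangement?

CHF 116,817.52

Ordinary annuity of 52 payments, first payment at period 12.
Periodic rate r = 0.0575/4 per quarter; n is counted in quarters.
The ordinary-annuity PV formula values the stream one period before the first payment (period 11); discount that back 11 periods:
PV₀ = 3,750 × [1 − (1+r)^−52] / r × (1+r)^−11 = CHF 116,817.52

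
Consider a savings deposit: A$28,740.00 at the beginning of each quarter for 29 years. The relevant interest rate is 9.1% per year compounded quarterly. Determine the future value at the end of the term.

A$16,268,406.74

This is an annuity due: 116 deposits of A$28,740.00 at the beginning of each quarter.
Periodic rate r = 0.091/4 per quarter; n is counted in quarters.
FV = PMT × [((1+r)^n − 1)/r] × (1+r) = 28,740 × [(1+r)^116 − 1] / r × (1+r) = A$16,268,406.74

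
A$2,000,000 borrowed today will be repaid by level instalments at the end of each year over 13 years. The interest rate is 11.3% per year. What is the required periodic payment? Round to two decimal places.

Level ordinary annuity; solve PV = PMT × [(1 − (1+r)^−n)/r] for PMT.
Periodic rate r = 0.113 per year.
With n = 13: PMT = 2,000,000 / ([(1 − (1+r)^−n)/r]) = A$300,786.04

A$300,786.04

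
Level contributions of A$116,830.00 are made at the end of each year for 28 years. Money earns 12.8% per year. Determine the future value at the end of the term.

A$25,694,467.04

This is an ordinary annuity: 28 deposits of A$116,830.00 at the end of each year.
Periodic rate r = 0.128 per year.
FV = PMT × [((1+r)^n − 1)/r] = 116,830 × [(1+r)^28 − 1] / r = A$25,694,467.04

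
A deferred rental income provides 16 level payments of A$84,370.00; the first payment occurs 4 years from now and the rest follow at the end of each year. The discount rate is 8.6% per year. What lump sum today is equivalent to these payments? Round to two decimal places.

Ordinary annuity of 16 payments, first payment at period 4.
Periodic rate r = 0.086 per year.
The ordinary-annuity PV formula values the stream one period before the first payment (period 3); discount that back 3 periods:
PV₀ = 84,370 × [1 − (1+r)^−16] / r × (1+r)^−3 = A$561,341.33

A$561,341.33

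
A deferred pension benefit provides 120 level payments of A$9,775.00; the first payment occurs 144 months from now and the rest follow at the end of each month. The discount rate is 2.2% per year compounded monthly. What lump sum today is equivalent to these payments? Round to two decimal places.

Ordinary annuity of 120 payments, first payment at period 144.
Periodic rate r = 0.022/12 per month; n is counted in months.
The ordinary-annuity PV formula values the stream one period before the first payment (period 143); discount that back 143 periods:
PV₀ = 9,775 × [1 − (1+r)^−120] / r × (1+r)^−143 = A$809,640.33

A$809,640.33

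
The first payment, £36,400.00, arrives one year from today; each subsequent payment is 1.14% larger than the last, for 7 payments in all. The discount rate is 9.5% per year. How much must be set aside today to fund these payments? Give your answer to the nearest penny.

£185,684.63

Periodic rate r = 0.095 per year.
Growing ordinary annuity: PV = PMT₁ × [1 − ((1+g)/(1+r))^n] / (r − g) = 36,400 × [1 − ((1+0.0114)/(1+r))^7] / (r − 0.0114) = £185,684.63.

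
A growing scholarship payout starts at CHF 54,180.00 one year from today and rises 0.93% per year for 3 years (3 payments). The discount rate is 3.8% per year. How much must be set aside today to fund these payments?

Periodic rate r = 0.038 per year.
Growing ordinary annuity: PV = PMT₁ × [1 − ((1+g)/(1+r))^n] / (r − g) = 54,180 × [1 − ((1+0.0093)/(1+r))^3] / (r − 0.0093) = CHF 152,299.90.

CHF 152,299.90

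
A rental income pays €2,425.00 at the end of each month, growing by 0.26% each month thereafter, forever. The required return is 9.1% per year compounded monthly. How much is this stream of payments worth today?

€486,622.07

Periodic rate r = 0.091/12 per month.
Growing perpetuity (Gordon): PV = PMT₁ / (r − g) = 2,425 / (r − 0.0026) = €486,622.07.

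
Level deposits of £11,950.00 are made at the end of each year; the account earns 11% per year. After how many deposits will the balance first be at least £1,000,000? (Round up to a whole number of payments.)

23 payments

Periodic rate r = 0.11 per year.
Ordinary annuity FV: 1,000,000 = 11,950 × [((1+r)^n − 1)/r].
(1+r)^n = 1 + 1,000,000 × r / 11,950, so n = ln(1 + 1,000,000·r/11,950) / ln(1+r) = 22.26.
Round up to a whole number of payments: n = 23.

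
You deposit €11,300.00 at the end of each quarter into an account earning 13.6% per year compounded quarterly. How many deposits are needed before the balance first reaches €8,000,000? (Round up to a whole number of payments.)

Periodic rate r = 0.136/4 per quarter; n is counted in quarters.
Ordinary annuity FV: 8,000,000 = 11,300 × [((1+r)^n − 1)/r].
(1+r)^n = 1 + 8,000,000 × r / 11,300, so n = ln(1 + 8,000,000·r/11,300) / ln(1+r) = 96.36.
Round up to a whole number of payments: n = 97.

97 payments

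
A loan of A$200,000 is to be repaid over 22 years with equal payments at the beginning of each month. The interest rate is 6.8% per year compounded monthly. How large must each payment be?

Level annuity due; solve PV = PMT × [(1 − (1+r)^−n)/r] × (1+r) for PMT.
Periodic rate r = 0.068/12 per month; n is counted in months.
With n = 264: PMT = 200,000 / ([(1 − (1+r)^−n)/r] × (1+r)) = A$1,454.07

A$1,454.07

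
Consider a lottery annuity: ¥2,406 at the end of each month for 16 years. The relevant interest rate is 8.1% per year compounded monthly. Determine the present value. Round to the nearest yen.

¥258,487

This is an ordinary annuity: 192 payments of ¥2,406 at the end of each month.
Periodic rate r = 0.081/12 per month; n is counted in months.
PV = PMT × [(1 − (1+r)^−n)/r] = 2,406 × [1 − (1+r)^−192] / r = ¥258,487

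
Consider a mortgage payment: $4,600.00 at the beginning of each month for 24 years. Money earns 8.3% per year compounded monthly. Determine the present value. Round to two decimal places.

$577,675.02

This is an annuity due: 288 payments of $4,600.00 at the beginning of each month.
Periodic rate r = 0.083/12 per month; n is counted in months.
PV = PMT × [(1 − (1+r)^−n)/r] × (1+r) = 4,600 × [1 − (1+r)^−288] / r × (1+r) = $577,675.02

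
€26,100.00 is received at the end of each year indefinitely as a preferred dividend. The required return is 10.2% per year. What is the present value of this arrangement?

Periodic rate r = 0.102 per year.
Level perpetuity: PV = PMT / r = 26,100 / (0.102) = €255,882.35.

€255,882.35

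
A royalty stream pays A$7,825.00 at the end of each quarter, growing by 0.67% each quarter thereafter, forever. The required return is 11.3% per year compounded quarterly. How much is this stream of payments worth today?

A$363,109.05

Periodic rate r = 0.113/4 per quarter.
Growing perpetuity (Gordon): PV = PMT₁ / (r − g) = 7,825 / (r − 0.0067) = A$363,109.05.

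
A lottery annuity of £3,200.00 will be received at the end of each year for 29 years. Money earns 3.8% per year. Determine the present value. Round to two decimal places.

This is an ordinary annuity: 29 payments of £3,200.00 at the end of each year.
Periodic rate r = 0.038 per year.
PV = PMT × [(1 − (1+r)^−n)/r] = 3,200 × [1 − (1+r)^−29] / r = £55,658.09

£55,658.09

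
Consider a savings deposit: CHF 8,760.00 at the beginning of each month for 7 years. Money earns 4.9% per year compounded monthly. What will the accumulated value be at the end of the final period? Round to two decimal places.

This is an annuity due: 84 deposits of CHF 8,760.00 at the beginning of each month.
Periodic rate r = 0.049/12 per month; n is counted in months.
FV = PMT × [((1+r)^n − 1)/r] × (1+r) = 8,760 × [(1+r)^84 − 1] / r × (1+r) = CHF 879,257.38

CHF 879,257.38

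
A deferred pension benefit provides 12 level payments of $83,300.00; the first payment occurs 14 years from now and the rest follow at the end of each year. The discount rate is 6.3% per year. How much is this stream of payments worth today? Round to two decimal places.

Ordinary annuity of 12 payments, first payment at period 14.
Periodic rate r = 0.063 per year.
The ordinary-annuity PV formula values the stream one period before the first payment (period 13); discount that back 13 periods:
PV₀ = 83,300 × [1 − (1+r)^−12] / r × (1+r)^−13 = $310,486.82

$310,486.82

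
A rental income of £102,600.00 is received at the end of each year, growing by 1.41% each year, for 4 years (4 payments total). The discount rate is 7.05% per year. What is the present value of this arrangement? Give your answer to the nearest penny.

£354,125.07

Periodic rate r = 0.0705 per year.
Growing ordinary annuity: PV = PMT₁ × [1 − ((1+g)/(1+r))^n] / (r − g) = 102,600 × [1 − ((1+0.0141)/(1+r))^4] / (r − 0.0141) = £354,125.07.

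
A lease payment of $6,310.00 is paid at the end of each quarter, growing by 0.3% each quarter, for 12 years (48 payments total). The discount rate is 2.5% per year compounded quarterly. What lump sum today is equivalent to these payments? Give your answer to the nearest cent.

$279,244.22

Periodic rate r = 0.025/4 per quarter; n is counted in quarters.
Growing ordinary annuity: PV = PMT₁ × [1 − ((1+g)/(1+r))^n] / (r − g) = 6,310 × [1 − ((1+0.003)/(1+r))^48] / (r − 0.003) = $279,244.22.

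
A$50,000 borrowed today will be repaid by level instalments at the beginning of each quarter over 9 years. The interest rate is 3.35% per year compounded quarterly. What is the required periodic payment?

Level annuity due; solve PV = PMT × [(1 − (1+r)^−n)/r] × (1+r) for PMT.
Periodic rate r = 0.0335/4 per quarter; n is counted in quarters.
With n = 36: PMT = 50,000 / ([(1 − (1+r)^−n)/r] × (1+r)) = A$1,601.12

A$1,601.12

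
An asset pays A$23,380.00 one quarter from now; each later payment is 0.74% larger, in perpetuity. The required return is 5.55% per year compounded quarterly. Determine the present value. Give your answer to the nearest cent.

Periodic rate r = 0.0555/4 per quarter.
Growing perpetuity (Gordon): PV = PMT₁ / (r − g) = 23,380 / (r − 0.0074) = A$3,610,810.81.

A$3,610,810.81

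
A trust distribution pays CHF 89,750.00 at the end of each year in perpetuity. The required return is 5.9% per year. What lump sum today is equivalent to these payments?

Periodic rate r = 0.059 per year.
Level perpetuity: PV = PMT / r = 89,750 / (0.059) = CHF 1,521,186.44.

CHF 1,521,186.44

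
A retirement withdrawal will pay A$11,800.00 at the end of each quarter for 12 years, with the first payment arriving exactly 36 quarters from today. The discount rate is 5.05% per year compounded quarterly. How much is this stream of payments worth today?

A$272,564.13

Ordinary annuity of 48 payments, first payment at period 36.
Periodic rate r = 0.0505/4 per quarter; n is counted in quarters.
The ordinary-annuity PV formula values the stream one period before the first payment (period 35); discount that back 35 periods:
PV₀ = 11,800 × [1 − (1+r)^−48] / r × (1+r)^−35 = A$272,564.13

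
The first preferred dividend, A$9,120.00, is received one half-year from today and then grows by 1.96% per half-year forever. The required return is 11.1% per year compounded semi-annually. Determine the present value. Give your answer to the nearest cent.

Periodic rate r = 0.111/2 per half-year.
Growing perpetuity (Gordon): PV = PMT₁ / (r − g) = 9,120 / (r − 0.0196) = A$254,039.00.

A$254,039.00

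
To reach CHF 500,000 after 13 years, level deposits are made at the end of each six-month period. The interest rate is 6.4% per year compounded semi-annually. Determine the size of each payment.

CHF 12,616.79

Level ordinary annuity; solve FV = PMT × [((1+r)^n − 1)/r] for PMT.
Periodic rate r = 0.064/2 per half-year; n is counted in half-years.
With n = 26: PMT = 500,000 / ([((1+r)^n − 1)/r]) = CHF 12,616.79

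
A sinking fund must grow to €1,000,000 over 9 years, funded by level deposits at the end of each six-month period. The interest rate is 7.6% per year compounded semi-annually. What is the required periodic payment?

Level ordinary annuity; solve FV = PMT × [((1+r)^n − 1)/r] for PMT.
Periodic rate r = 0.076/2 per half-year; n is counted in half-years.
With n = 18: PMT = 1,000,000 / ([((1+r)^n − 1)/r]) = €39,714.61

€39,714.61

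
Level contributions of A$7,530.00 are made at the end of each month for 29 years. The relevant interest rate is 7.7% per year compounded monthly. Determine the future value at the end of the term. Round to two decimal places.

This is an ordinary annuity: 348 deposits of A$7,530.00 at the end of each month.
Periodic rate r = 0.077/12 per month; n is counted in months.
FV = PMT × [((1+r)^n − 1)/r] = 7,530 × [(1+r)^348 − 1] / r = A$9,694,926.82

A$9,694,926.82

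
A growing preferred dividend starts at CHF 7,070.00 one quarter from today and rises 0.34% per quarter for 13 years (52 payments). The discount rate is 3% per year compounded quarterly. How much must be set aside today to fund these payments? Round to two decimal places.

CHF 329,481.70

Periodic rate r = 0.03/4 per quarter; n is counted in quarters.
Growing ordinary annuity: PV = PMT₁ × [1 − ((1+g)/(1+r))^n] / (r − g) = 7,070 × [1 − ((1+0.0034)/(1+r))^52] / (r − 0.0034) = CHF 329,481.70.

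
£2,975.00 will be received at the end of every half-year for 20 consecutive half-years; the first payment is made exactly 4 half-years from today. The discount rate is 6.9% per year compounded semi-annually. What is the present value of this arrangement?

Ordinary annuity of 20 payments, first payment at period 4.
Periodic rate r = 0.069/2 per half-year; n is counted in half-years.
The ordinary-annuity PV formula values the stream one period before the first payment (period 3); discount that back 3 periods:
PV₀ = 2,975 × [1 − (1+r)^−20] / r × (1+r)^−3 = £38,364.54

£38,364.54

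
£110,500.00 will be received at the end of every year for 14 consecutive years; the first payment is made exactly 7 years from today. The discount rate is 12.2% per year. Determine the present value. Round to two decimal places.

£363,385.40

Ordinary annuity of 14 payments, first payment at period 7.
Periodic rate r = 0.122 per year.
The ordinary-annuity PV formula values the stream one period before the first payment (period 6); discount that back 6 periods:
PV₀ = 110,500 × [1 − (1+r)^−14] / r × (1+r)^−6 = £363,385.40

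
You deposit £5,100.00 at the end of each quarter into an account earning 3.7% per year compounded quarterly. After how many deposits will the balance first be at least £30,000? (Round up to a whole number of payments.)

6 payments

Periodic rate r = 0.037/4 per quarter; n is counted in quarters.
Ordinary annuity FV: 30,000 = 5,100 × [((1+r)^n − 1)/r].
(1+r)^n = 1 + 30,000 × r / 5,100, so n = ln(1 + 30,000·r/5,100) / ln(1+r) = 5.75.
Round up to a whole number of payments: n = 6.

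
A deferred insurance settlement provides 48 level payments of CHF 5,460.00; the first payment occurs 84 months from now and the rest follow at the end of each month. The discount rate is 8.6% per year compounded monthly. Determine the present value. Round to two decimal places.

Ordinary annuity of 48 payments, first payment at period 84.
Periodic rate r = 0.086/12 per month; n is counted in months.
The ordinary-annuity PV formula values the stream one period before the first payment (period 83); discount that back 83 periods:
PV₀ = 5,460 × [1 − (1+r)^−48] / r × (1+r)^−83 = CHF 122,225.70

CHF 122,225.70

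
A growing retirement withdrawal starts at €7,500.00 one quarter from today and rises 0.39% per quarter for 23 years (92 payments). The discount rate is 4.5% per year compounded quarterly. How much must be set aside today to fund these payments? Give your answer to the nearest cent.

Periodic rate r = 0.045/4 per quarter; n is counted in quarters.
Growing ordinary annuity: PV = PMT₁ × [1 − ((1+g)/(1+r))^n] / (r − g) = 7,500 × [1 − ((1+0.0039)/(1+r))^92] / (r − 0.0039) = €498,840.66.

€498,840.66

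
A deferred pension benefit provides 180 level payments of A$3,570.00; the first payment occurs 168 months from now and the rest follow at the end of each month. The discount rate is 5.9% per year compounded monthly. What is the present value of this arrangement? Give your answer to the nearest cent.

A$187,700.62

Ordinary annuity of 180 payments, first payment at period 168.
Periodic rate r = 0.059/12 per month; n is counted in months.
The ordinary-annuity PV formula values the stream one period before the first payment (period 167); discount that back 167 periods:
PV₀ = 3,570 × [1 − (1+r)^−180] / r × (1+r)^−167 = A$187,700.62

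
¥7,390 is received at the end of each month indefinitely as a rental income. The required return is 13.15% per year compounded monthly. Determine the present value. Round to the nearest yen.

Periodic rate r = 0.1315/12 per month.
Level perpetuity: PV = PMT / r = 7,390 / (0.1315/12) = ¥674,373.

¥674,373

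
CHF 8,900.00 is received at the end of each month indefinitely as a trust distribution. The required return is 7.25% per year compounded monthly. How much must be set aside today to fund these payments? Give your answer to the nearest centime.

Periodic rate r = 0.0725/12 per month.
Level perpetuity: PV = PMT / r = 8,900 / (0.0725/12) = CHF 1,473,103.45.

CHF 1,473,103.45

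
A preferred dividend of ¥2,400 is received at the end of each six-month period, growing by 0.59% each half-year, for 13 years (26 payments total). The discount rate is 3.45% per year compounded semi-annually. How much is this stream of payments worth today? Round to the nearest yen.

¥53,504

Periodic rate r = 0.0345/2 per half-year; n is counted in half-years.
Growing ordinary annuity: PV = PMT₁ × [1 − ((1+g)/(1+r))^n] / (r − g) = 2,400 × [1 − ((1+0.0059)/(1+r))^26] / (r − 0.0059) = ¥53,504.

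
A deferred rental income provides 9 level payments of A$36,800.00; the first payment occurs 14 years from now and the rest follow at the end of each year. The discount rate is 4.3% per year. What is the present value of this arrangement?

A$156,147.72

Ordinary annuity of 9 payments, first payment at period 14.
Periodic rate r = 0.043 per year.
The ordinary-annuity PV formula values the stream one period before the first payment (period 13); discount that back 13 periods:
PV₀ = 36,800 × [1 − (1+r)^−9] / r × (1+r)^−13 = A$156,147.72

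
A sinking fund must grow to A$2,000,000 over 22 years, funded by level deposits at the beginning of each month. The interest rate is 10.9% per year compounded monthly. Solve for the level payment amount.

Level annuity due; solve FV = PMT × [((1+r)^n − 1)/r] × (1+r) for PMT.
Periodic rate r = 0.109/12 per month; n is counted in months.
With n = 264: PMT = 2,000,000 / ([((1+r)^n − 1)/r] × (1+r)) = A$1,821.68

A$1,821.68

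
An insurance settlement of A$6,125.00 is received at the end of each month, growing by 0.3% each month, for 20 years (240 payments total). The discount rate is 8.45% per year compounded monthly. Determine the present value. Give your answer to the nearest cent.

Periodic rate r = 0.0845/12 per month; n is counted in months.
Growing ordinary annuity: PV = PMT₁ × [1 − ((1+g)/(1+r))^n] / (r − g) = 6,125 × [1 − ((1+0.003)/(1+r))^240] / (r − 0.003) = A$938,187.35.

A$938,187.35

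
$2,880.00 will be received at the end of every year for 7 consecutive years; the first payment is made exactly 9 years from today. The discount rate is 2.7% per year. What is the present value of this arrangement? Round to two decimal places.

$14,664.31

Ordinary annuity of 7 payments, first payment at period 9.
Periodic rate r = 0.027 per year.
The ordinary-annuity PV formula values the stream one period before the first payment (period 8); discount that back 8 periods:
PV₀ = 2,880 × [1 − (1+r)^−7] / r × (1+r)^−8 = $14,664.31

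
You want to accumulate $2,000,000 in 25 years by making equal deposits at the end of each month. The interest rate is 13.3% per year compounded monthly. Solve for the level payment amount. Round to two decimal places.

Level ordinary annuity; solve FV = PMT × [((1+r)^n − 1)/r] for PMT.
Periodic rate r = 0.133/12 per month; n is counted in months.
With n = 300: PMT = 2,000,000 / ([((1+r)^n − 1)/r]) = $842.99

$842.99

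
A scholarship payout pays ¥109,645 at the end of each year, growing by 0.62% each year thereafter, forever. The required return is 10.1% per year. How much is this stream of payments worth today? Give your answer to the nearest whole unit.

¥1,156,593

Periodic rate r = 0.101 per year.
Growing perpetuity (Gordon): PV = PMT₁ / (r − g) = 109,645 / (r − 0.0062) = ¥1,156,593.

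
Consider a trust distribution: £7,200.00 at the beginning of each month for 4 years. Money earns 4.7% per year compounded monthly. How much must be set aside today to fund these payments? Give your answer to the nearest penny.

£315,729.55

This is an annuity due: 48 payments of £7,200.00 at the beginning of each month.
Periodic rate r = 0.047/12 per month; n is counted in months.
PV = PMT × [(1 − (1+r)^−n)/r] × (1+r) = 7,200 × [1 − (1+r)^−48] / r × (1+r) = £315,729.55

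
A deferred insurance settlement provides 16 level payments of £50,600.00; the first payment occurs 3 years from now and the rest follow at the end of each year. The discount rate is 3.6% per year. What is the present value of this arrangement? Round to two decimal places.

£565,912.79

Ordinary annuity of 16 payments, first payment at period 3.
Periodic rate r = 0.036 per year.
The ordinary-annuity PV formula values the stream one period before the first payment (period 2); discount that back 2 periods:
PV₀ = 50,600 × [1 − (1+r)^−16] / r × (1+r)^−2 = £565,912.79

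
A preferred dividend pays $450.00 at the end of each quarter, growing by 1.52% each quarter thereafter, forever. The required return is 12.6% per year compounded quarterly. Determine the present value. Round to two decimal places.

$27,607.36

Periodic rate r = 0.126/4 per quarter.
Growing perpetuity (Gordon): PV = PMT₁ / (r − g) = 450 / (r − 0.0152) = $27,607.36.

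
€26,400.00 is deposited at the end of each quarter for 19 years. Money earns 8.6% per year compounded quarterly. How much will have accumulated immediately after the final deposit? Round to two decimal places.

This is an ordinary annuity: 76 deposits of €26,400.00 at the end of each quarter.
Periodic rate r = 0.086/4 per quarter; n is counted in quarters.
FV = PMT × [((1+r)^n − 1)/r] = 26,400 × [(1+r)^76 − 1] / r = €4,956,266.45

€4,956,266.45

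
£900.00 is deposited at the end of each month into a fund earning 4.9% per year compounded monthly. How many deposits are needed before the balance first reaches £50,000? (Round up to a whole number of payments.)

51 payments

Periodic rate r = 0.049/12 per month; n is counted in months.
Ordinary annuity FV: 50,000 = 900 × [((1+r)^n − 1)/r].
(1+r)^n = 1 + 50,000 × r / 900, so n = ln(1 + 50,000·r/900) / ln(1+r) = 50.17.
Round up to a whole number of payments: n = 51.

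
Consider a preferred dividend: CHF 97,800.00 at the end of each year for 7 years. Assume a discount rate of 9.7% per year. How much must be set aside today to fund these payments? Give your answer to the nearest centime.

CHF 480,870.98

This is an ordinary annuity: 7 payments of CHF 97,800.00 at the end of each year.
Periodic rate r = 0.097 per year.
PV = PMT × [(1 − (1+r)^−n)/r] = 97,800 × [1 − (1+r)^−7] / r = CHF 480,870.98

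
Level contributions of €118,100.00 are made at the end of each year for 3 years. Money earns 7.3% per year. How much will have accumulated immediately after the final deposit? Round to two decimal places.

This is an ordinary annuity: 3 deposits of €118,100.00 at the end of each year.
Periodic rate r = 0.073 per year.
FV = PMT × [((1+r)^n − 1)/r] = 118,100 × [(1+r)^3 − 1] / r = €380,793.25

€380,793.25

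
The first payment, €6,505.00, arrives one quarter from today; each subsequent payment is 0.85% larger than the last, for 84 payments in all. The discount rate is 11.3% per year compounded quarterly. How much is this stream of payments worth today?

Periodic rate r = 0.113/4 per quarter; n is counted in quarters.
Growing ordinary annuity: PV = PMT₁ × [1 − ((1+g)/(1+r))^n] / (r − g) = 6,505 × [1 − ((1+0.0085)/(1+r))^84] / (r − 0.0085) = €264,777.33.

€264,777.33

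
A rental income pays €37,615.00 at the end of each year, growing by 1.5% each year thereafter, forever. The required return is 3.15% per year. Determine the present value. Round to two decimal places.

Periodic rate r = 0.0315 per year.
Growing perpetuity (Gordon): PV = PMT₁ / (r − g) = 37,615 / (r − 0.015) = €2,279,696.97.

€2,279,696.97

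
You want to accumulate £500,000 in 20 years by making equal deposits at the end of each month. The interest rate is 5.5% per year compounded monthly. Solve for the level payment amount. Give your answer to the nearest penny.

Level ordinary annuity; solve FV = PMT × [((1+r)^n − 1)/r] for PMT.
Periodic rate r = 0.055/12 per month; n is counted in months.
With n = 240: PMT = 500,000 / ([((1+r)^n − 1)/r]) = £1,147.77

£1,147.77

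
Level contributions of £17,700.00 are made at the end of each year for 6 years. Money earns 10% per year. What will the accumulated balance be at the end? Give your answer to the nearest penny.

£136,566.30

This is an ordinary annuity: 6 deposits of £17,700.00 at the end of each year.
Periodic rate r = 0.1 per year.
FV = PMT × [((1+r)^n − 1)/r] = 17,700 × [(1+r)^6 − 1] / r = £136,566.30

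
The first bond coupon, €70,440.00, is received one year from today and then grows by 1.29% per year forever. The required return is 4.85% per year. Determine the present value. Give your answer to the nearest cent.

€1,978,651.69

Periodic rate r = 0.0485 per year.
Growing perpetuity (Gordon): PV = PMT₁ / (r − g) = 70,440 / (r − 0.0129) = €1,978,651.69.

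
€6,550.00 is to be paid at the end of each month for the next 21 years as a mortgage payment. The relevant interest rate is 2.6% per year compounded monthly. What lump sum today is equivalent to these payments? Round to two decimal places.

€1,270,888.02

This is an ordinary annuity: 252 payments of €6,550.00 at the end of each month.
Periodic rate r = 0.026/12 per month; n is counted in months.
PV = PMT × [(1 − (1+r)^−n)/r] = 6,550 × [1 − (1+r)^−252] / r = €1,270,888.02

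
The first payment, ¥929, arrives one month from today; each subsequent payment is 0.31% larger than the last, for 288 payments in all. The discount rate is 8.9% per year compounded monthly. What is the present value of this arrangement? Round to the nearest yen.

Periodic rate r = 0.089/12 per month; n is counted in months.
Growing ordinary annuity: PV = PMT₁ × [1 − ((1+g)/(1+r))^n] / (r − g) = 929 × [1 − ((1+0.0031)/(1+r))^288] / (r − 0.0031) = ¥152,727.

¥152,727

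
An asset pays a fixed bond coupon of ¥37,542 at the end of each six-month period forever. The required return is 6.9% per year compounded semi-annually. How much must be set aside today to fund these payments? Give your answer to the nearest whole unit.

¥1,088,174

Periodic rate r = 0.069/2 per half-year.
Level perpetuity: PV = PMT / r = 37,542 / (0.069/2) = ¥1,088,174.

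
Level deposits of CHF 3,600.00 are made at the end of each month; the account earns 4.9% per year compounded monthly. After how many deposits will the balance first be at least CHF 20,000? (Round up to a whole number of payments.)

6 payments

Periodic rate r = 0.049/12 per month; n is counted in months.
Ordinary annuity FV: 20,000 = 3,600 × [((1+r)^n − 1)/r].
(1+r)^n = 1 + 20,000 × r / 3,600, so n = ln(1 + 20,000·r/3,600) / ln(1+r) = 5.50.
Round up to a whole number of payments: n = 6.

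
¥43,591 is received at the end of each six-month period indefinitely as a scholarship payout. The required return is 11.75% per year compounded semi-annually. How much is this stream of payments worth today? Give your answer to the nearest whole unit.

Periodic rate r = 0.1175/2 per half-year.
Level perpetuity: PV = PMT / r = 43,591 / (0.1175/2) = ¥741,974.

¥741,974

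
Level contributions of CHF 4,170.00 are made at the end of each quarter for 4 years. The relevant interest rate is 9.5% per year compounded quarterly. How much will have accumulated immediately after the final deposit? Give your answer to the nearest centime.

This is an ordinary annuity: 16 deposits of CHF 4,170.00 at the end of each quarter.
Periodic rate r = 0.095/4 per quarter; n is counted in quarters.
FV = PMT × [((1+r)^n − 1)/r] = 4,170 × [(1+r)^16 − 1] / r = CHF 80,029.43

CHF 80,029.43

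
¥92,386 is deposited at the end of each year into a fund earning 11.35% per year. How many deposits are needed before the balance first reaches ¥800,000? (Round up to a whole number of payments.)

Periodic rate r = 0.1135 per year.
Ordinary annuity FV: 800,000 = 92,386 × [((1+r)^n − 1)/r].
(1+r)^n = 1 + 800,000 × r / 92,386, so n = ln(1 + 800,000·r/92,386) / ln(1+r) = 6.37.
Round up to a whole number of payments: n = 7.

7 payments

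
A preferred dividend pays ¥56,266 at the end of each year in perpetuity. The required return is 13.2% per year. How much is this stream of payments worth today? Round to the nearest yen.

Periodic rate r = 0.132 per year.
Level perpetuity: PV = PMT / r = 56,266 / (0.132) = ¥426,258.

¥426,258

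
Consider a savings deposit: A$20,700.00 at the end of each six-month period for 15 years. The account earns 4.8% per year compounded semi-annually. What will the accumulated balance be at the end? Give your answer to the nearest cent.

This is an ordinary annuity: 30 deposits of A$20,700.00 at the end of each six-month period.
Periodic rate r = 0.048/2 per half-year; n is counted in half-years.
FV = PMT × [((1+r)^n − 1)/r] = 20,700 × [(1+r)^30 − 1] / r = A$894,443.53

A$894,443.53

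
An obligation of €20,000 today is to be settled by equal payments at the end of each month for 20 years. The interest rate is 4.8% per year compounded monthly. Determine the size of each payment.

€129.79

Level ordinary annuity; solve PV = PMT × [(1 − (1+r)^−n)/r] for PMT.
Periodic rate r = 0.048/12 per month; n is counted in months.
With n = 240: PMT = 20,000 / ([(1 − (1+r)^−n)/r]) = €129.79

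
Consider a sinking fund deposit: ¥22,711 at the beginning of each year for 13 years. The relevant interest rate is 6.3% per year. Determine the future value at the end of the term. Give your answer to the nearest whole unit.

¥464,730

This is an annuity due: 13 deposits of ¥22,711 at the beginning of each year.
Periodic rate r = 0.063 per year.
FV = PMT × [((1+r)^n − 1)/r] × (1+r) = 22,711 × [(1+r)^13 − 1] / r × (1+r) = ¥464,730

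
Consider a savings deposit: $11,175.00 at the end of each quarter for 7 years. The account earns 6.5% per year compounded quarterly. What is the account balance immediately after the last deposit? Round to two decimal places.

$392,273.01

This is an ordinary annuity: 28 deposits of $11,175.00 at the end of each quarter.
Periodic rate r = 0.065/4 per quarter; n is counted in quarters.
FV = PMT × [((1+r)^n − 1)/r] = 11,175 × [(1+r)^28 − 1] / r = $392,273.01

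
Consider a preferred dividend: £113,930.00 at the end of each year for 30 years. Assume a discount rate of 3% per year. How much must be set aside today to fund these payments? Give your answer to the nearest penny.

This is an ordinary annuity: 30 payments of £113,930.00 at the end of each year.
Periodic rate r = 0.03 per year.
PV = PMT × [(1 − (1+r)^−n)/r] = 113,930 × [1 − (1+r)^−30] / r = £2,233,078.28

£2,233,078.28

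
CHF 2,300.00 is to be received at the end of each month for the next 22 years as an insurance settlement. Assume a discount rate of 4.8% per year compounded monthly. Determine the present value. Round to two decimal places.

CHF 374,567.72

This is an ordinary annuity: 264 payments of CHF 2,300.00 at the end of each month.
Periodic rate r = 0.048/12 per month; n is counted in months.
PV = PMT × [(1 − (1+r)^−n)/r] = 2,300 × [1 − (1+r)^−264] / r = CHF 374,567.72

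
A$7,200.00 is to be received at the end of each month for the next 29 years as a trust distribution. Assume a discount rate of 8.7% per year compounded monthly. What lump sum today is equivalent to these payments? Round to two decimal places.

This is an ordinary annuity: 348 payments of A$7,200.00 at the end of each month.
Periodic rate r = 0.087/12 per month; n is counted in months.
PV = PMT × [(1 − (1+r)^−n)/r] = 7,200 × [1 − (1+r)^−348] / r = A$912,709.67

A$912,709.67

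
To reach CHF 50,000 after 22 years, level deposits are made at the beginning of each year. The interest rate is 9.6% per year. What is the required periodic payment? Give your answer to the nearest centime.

Level annuity due; solve FV = PMT × [((1+r)^n − 1)/r] × (1+r) for PMT.
Periodic rate r = 0.096 per year.
With n = 22: PMT = 50,000 / ([((1+r)^n − 1)/r] × (1+r)) = CHF 672.40

CHF 672.40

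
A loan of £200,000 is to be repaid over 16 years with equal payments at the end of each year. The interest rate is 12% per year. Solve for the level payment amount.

£28,678.00

Level ordinary annuity; solve PV = PMT × [(1 − (1+r)^−n)/r] for PMT.
Periodic rate r = 0.12 per year.
With n = 16: PMT = 200,000 / ([(1 − (1+r)^−n)/r]) = £28,678.00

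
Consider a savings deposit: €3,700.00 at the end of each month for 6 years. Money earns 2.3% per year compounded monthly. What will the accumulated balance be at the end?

This is an ordinary annuity: 72 deposits of €3,700.00 at the end of each month.
Periodic rate r = 0.023/12 per month; n is counted in months.
FV = PMT × [((1+r)^n − 1)/r] = 3,700 × [(1+r)^72 − 1] / r = €285,364.46

€285,364.46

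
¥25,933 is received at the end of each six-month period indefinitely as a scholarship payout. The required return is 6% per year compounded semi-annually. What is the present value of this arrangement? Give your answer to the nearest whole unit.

¥864,433

Periodic rate r = 0.06/2 per half-year.
Level perpetuity: PV = PMT / r = 25,933 / (0.06/2) = ¥864,433.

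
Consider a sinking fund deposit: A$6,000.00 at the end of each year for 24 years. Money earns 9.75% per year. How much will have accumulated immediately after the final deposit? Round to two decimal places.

This is an ordinary annuity: 24 deposits of A$6,000.00 at the end of each year.
Periodic rate r = 0.0975 per year.
FV = PMT × [((1+r)^n − 1)/r] = 6,000 × [(1+r)^24 − 1] / r = A$512,386.78

A$512,386.78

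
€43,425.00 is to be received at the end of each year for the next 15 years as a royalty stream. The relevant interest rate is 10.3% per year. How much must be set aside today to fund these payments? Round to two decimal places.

€324,713.96

This is an ordinary annuity: 15 payments of €43,425.00 at the end of each year.
Periodic rate r = 0.103 per year.
PV = PMT × [(1 − (1+r)^−n)/r] = 43,425 × [1 − (1+r)^−15] / r = €324,713.96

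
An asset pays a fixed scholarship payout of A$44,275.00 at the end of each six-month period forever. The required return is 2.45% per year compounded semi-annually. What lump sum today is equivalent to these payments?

A$3,614,285.71

Periodic rate r = 0.0245/2 per half-year.
Level perpetuity: PV = PMT / r = 44,275 / (0.0245/2) = A$3,614,285.71.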